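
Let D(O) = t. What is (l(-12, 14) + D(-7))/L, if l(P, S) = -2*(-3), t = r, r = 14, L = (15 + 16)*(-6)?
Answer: -10/93 ≈ -0.10753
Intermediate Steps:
L = -186 (L = 31*(-6) = -186)
t = 14
D(O) = 14
l(P, S) = 6
(l(-12, 14) + D(-7))/L = (6 + 14)/(-186) = 20*(-1/186) = -10/93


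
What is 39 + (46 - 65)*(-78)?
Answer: 1521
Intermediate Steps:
39 + (46 - 65)*(-78) = 39 - 19*(-78) = 39 + 1482 = 1521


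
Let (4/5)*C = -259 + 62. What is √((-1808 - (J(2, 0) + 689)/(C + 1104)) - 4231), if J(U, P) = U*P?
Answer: I*√71099120515/3431 ≈ 77.716*I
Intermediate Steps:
C = -985/4 (C = 5*(-259 + 62)/4 = (5/4)*(-197) = -985/4 ≈ -246.25)
J(U, P) = P*U
√((-1808 - (J(2, 0) + 689)/(C + 1104)) - 4231) = √((-1808 - (0*2 + 689)/(-985/4 + 1104)) - 4231) = √((-1808 - (0 + 689)/3431/4) - 4231) = √((-1808 - 689*4/3431) - 4231) = √((-1808 - 1*2756/3431) - 4231) = √((-1808 - 2756/3431) - 4231) = √(-6206004/3431 - 4231) = √(-20722565/3431) = I*√71099120515/3431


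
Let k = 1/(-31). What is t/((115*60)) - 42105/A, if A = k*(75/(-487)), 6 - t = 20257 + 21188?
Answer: -19493562153/2300 ≈ -8.4755e+6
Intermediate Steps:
t = -41439 (t = 6 - (20257 + 21188) = 6 - 1*41445 = 6 - 41445 = -41439)
k = -1/31 ≈ -0.032258
A = 75/15097 (A = -75/(31*(-487)) = -75*(-1)/(31*487) = -1/31*(-75/487) = 75/15097 ≈ 0.0049679)
t/((115*60)) - 42105/A = -41439/(115*60) - 42105/75/15097 = -41439/6900 - 42105*15097/75 = -41439*1/6900 - 42377279/5 = -13813/2300 - 42377279/5 = -19493562153/2300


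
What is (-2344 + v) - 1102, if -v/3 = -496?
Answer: -1958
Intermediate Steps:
v = 1488 (v = -3*(-496) = 1488)
(-2344 + v) - 1102 = (-2344 + 1488) - 1102 = -856 - 1102 = -1958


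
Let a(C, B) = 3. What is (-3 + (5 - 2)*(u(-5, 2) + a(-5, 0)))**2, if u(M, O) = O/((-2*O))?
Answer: 81/4 ≈ 20.250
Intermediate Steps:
u(M, O) = -1/2 (u(M, O) = O*(-1/(2*O)) = -1/2)
(-3 + (5 - 2)*(u(-5, 2) + a(-5, 0)))**2 = (-3 + (5 - 2)*(-1/2 + 3))**2 = (-3 + 3*(5/2))**2 = (-3 + 15/2)**2 = (9/2)**2 = 81/4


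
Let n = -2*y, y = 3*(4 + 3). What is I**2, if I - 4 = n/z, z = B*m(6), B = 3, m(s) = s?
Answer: 25/9 ≈ 2.7778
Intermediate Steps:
y = 21 (y = 3*7 = 21)
n = -42 (n = -2*21 = -42)
z = 18 (z = 3*6 = 18)
I = 5/3 (I = 4 - 42/18 = 4 - 42*1/18 = 4 - 7/3 = 5/3 ≈ 1.6667)
I**2 = (5/3)**2 = 25/9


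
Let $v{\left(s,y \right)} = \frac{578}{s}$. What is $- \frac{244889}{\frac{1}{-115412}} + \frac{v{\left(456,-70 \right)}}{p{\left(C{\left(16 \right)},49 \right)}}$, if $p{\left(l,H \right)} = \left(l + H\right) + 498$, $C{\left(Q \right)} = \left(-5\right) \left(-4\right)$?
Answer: $\frac{3653744299250257}{129276} \approx 2.8263 \cdot 10^{10}$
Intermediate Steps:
$C{\left(Q \right)} = 20$
$p{\left(l,H \right)} = 498 + H + l$ ($p{\left(l,H \right)} = \left(H + l\right) + 498 = 498 + H + l$)
$- \frac{244889}{\frac{1}{-115412}} + \frac{v{\left(456,-70 \right)}}{p{\left(C{\left(16 \right)},49 \right)}} = - \frac{244889}{\frac{1}{-115412}} + \frac{578 \cdot \frac{1}{456}}{498 + 49 + 20} = - \frac{244889}{- \frac{1}{115412}} + \frac{578 \cdot \frac{1}{456}}{567} = \left(-244889\right) \left(-115412\right) + \frac{289}{228} \cdot \frac{1}{567} = 28263129268 + \frac{289}{129276} = \frac{3653744299250257}{129276}$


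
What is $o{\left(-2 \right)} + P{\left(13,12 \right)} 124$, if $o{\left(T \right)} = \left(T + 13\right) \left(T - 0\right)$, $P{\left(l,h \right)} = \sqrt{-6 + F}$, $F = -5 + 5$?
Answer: $-22 + 124 i \sqrt{6} \approx -22.0 + 303.74 i$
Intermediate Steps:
$F = 0$
$P{\left(l,h \right)} = i \sqrt{6}$ ($P{\left(l,h \right)} = \sqrt{-6 + 0} = \sqrt{-6} = i \sqrt{6}$)
$o{\left(T \right)} = T \left(13 + T\right)$ ($o{\left(T \right)} = \left(13 + T\right) \left(T + 0\right) = \left(13 + T\right) T = T \left(13 + T\right)$)
$o{\left(-2 \right)} + P{\left(13,12 \right)} 124 = - 2 \left(13 - 2\right) + i \sqrt{6} \cdot 124 = \left(-2\right) 11 + 124 i \sqrt{6} = -22 + 124 i \sqrt{6}$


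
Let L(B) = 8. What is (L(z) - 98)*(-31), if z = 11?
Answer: 2790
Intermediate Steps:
(L(z) - 98)*(-31) = (8 - 98)*(-31) = -90*(-31) = 2790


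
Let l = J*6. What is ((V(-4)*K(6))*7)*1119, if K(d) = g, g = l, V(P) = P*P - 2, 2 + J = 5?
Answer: 1973916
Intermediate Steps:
J = 3 (J = -2 + 5 = 3)
V(P) = -2 + P**2 (V(P) = P**2 - 2 = -2 + P**2)
l = 18 (l = 3*6 = 18)
g = 18
K(d) = 18
((V(-4)*K(6))*7)*1119 = (((-2 + (-4)**2)*18)*7)*1119 = (((-2 + 16)*18)*7)*1119 = ((14*18)*7)*1119 = (252*7)*1119 = 1764*1119 = 1973916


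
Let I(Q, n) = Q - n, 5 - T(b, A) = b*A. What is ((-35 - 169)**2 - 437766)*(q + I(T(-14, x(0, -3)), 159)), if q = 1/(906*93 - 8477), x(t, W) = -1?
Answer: 5043467653050/75781 ≈ 6.6553e+7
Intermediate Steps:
T(b, A) = 5 - A*b (T(b, A) = 5 - b*A = 5 - A*b)
q = 1/75781 (q = 1/(84258 - 8477) = 1/75781 ≈ 1.3196e-5)
((-35 - 169)**2 - 437766)*(q + I(T(-14, x(0, -3)), 159)) = ((-35 - 169)**2 - 437766)*(1/75781 + ((5 - 1*(-1)*(-14)) - 1*159)) = ((-204)**2 - 437766)*(1/75781 + ((5 - 14) - 159)) = (41616 - 437766)*(1/75781 + (-9 - 159)) = -396150*(1/75781 - 168) = -396150*(-12731207/75781) = 5043467653050/75781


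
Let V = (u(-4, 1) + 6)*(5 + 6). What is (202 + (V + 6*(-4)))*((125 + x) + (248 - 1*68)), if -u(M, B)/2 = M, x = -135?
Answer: 56440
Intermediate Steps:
u(M, B) = -2*M
V = 154 (V = (-2*(-4) + 6)*(5 + 6) = (8 + 6)*11 = 14*11 = 154)
(202 + (V + 6*(-4)))*((125 + x) + (248 - 1*68)) = (202 + (154 + 6*(-4)))*((125 - 135) + (248 - 1*68)) = (202 + (154 - 24))*(-10 + (248 - 68)) = (202 + 130)*(-10 + 180) = 332*170 = 56440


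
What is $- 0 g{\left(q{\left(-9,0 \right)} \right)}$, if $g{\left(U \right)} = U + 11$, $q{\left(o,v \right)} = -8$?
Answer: $0$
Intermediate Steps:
$g{\left(U \right)} = 11 + U$
$- 0 g{\left(q{\left(-9,0 \right)} \right)} = - 0 \left(11 - 8\right) = - 0 \cdot 3 = \left(-1\right) 0 = 0$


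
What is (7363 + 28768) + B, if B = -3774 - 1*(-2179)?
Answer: 34536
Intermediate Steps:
B = -1595 (B = -3774 + 2179 = -1595)
(7363 + 28768) + B = (7363 + 28768) - 1595 = 36131 - 1595 = 34536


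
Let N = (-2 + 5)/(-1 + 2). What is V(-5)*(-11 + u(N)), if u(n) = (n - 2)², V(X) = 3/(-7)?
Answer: 30/7 ≈ 4.2857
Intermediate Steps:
V(X) = -3/7 (V(X) = 3*(-⅐) = -3/7)
N = 3 (N = 3/1 = 3*1 = 3)
u(n) = (-2 + n)²
V(-5)*(-11 + u(N)) = -3*(-11 + (-2 + 3)²)/7 = -3*(-11 + 1²)/7 = -3*(-11 + 1)/7 = -3/7*(-10) = 30/7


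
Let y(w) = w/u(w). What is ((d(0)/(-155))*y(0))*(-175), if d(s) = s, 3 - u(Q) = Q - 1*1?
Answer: 0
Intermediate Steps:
u(Q) = 4 - Q (u(Q) = 3 - (Q - 1*1) = 3 - (Q - 1) = 3 - (-1 + Q) = 3 + (1 - Q) = 4 - Q)
y(w) = w/(4 - w)
((d(0)/(-155))*y(0))*(-175) = ((0/(-155))*(-1*0/(-4 + 0)))*(-175) = ((0*(-1/155))*(-1*0/(-4)))*(-175) = (0*(-1*0*(-1/4)))*(-175) = (0*0)*(-175) = 0*(-175) = 0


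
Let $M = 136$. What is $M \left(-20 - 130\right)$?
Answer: $-20400$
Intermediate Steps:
$M \left(-20 - 130\right) = 136 \left(-20 - 130\right) = 136 \left(-150\right) = -20400$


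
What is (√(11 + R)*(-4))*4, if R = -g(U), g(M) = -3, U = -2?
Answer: -16*√14 ≈ -59.867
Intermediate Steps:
R = 3 (R = -1*(-3) = 3)
(√(11 + R)*(-4))*4 = (√(11 + 3)*(-4))*4 = (√14*(-4))*4 = -4*√14*4 = -16*√14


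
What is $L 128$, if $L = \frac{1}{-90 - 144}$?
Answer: $- \frac{64}{117} \approx -0.54701$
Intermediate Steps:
$L = - \frac{1}{234}$ ($L = \frac{1}{-90 - 144} = \frac{1}{-234} = - \frac{1}{234} \approx -0.0042735$)
$L 128 = \left(- \frac{1}{234}\right) 128 = - \frac{64}{117}$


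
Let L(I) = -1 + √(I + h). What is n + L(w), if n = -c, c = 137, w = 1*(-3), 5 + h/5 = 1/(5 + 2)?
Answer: -138 + I*√1337/7 ≈ -138.0 + 5.2236*I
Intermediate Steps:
h = -170/7 (h = -25 + 5/(5 + 2) = -25 + 5/7 = -170/7 ≈ -24.286)
w = -3
L(I) = -1 + √(-170/7 + I) (L(I) = -1 + √(I - 170/7) = -1 + √(-170/7 + I))
n = -137 (n = -1*137 = -137)
n + L(w) = -137 + (-1 + √(-1190 + 49*(-3))/7) = -137 + (-1 + √(-1190 - 147)/7) = -137 + (-1 + √(-1337)/7) = -137 + (-1 + (I*√1337)/7) = -137 + (-1 + I*√1337/7) = -138 + I*√1337/7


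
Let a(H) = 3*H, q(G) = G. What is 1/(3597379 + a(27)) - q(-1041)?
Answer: 3744955861/3597460 ≈ 1041.0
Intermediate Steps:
1/(3597379 + a(27)) - q(-1041) = 1/(3597379 + 3*27) - 1*(-1041) = 1/(3597379 + 81) + 1041 = 1/3597460 + 1041 = 3744955861/3597460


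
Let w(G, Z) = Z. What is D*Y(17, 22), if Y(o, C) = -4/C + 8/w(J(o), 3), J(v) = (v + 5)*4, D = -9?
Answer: -246/11 ≈ -22.364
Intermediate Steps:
J(v) = 20 + 4*v (J(v) = (5 + v)*4 = 20 + 4*v)
Y(o, C) = 8/3 - 4/C (Y(o, C) = -4/C + 8/3 = 8/3 - 4/C)
D*Y(17, 22) = -9*(8/3 - 4/22) = -9*(8/3 - 4*1/22) = -9*(8/3 - 2/11) = -9*82/33 = -246/11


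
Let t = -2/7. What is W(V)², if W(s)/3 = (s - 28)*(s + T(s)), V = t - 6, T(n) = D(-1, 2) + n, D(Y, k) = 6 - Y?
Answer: 788486400/2401 ≈ 3.2840e+5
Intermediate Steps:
t = -2/7 (t = -2*⅐ = -2/7 ≈ -0.28571)
T(n) = 7 + n (T(n) = (6 - 1*(-1)) + n = (6 + 1) + n = 7 + n)
V = -44/7 (V = -2/7 - 6 = -44/7 ≈ -6.2857)
W(s) = 3*(-28 + s)*(7 + 2*s) (W(s) = 3*((s - 28)*(s + (7 + s))) = 3*((-28 + s)*(7 + 2*s)) = 3*(-28 + s)*(7 + 2*s))
W(V)² = (-588 - 147*(-44/7) + 6*(-44/7)²)² = (-588 + 924 + 6*(1936/49))² = (-588 + 924 + 11616/49)² = (28080/49)² = 788486400/2401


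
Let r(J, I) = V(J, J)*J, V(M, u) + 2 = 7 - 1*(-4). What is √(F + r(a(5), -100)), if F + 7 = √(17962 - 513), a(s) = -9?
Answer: √(-88 + √17449) ≈ 6.6404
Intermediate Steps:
V(M, u) = 9 (V(M, u) = -2 + (7 - 1*(-4)) = -2 + (7 + 4) = -2 + 11 = 9)
r(J, I) = 9*J
F = -7 + √17449 (F = -7 + √(17962 - 513) = -7 + √17449 ≈ 125.09)
√(F + r(a(5), -100)) = √((-7 + √17449) + 9*(-9)) = √((-7 + √17449) - 81) = √(-88 + √17449)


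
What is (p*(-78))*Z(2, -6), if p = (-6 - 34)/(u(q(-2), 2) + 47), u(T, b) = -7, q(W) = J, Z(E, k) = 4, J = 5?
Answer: 312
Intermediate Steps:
q(W) = 5
p = -1 (p = (-6 - 34)/(-7 + 47) = -40/40 = -40*1/40 = -1)
(p*(-78))*Z(2, -6) = -1*(-78)*4 = 78*4 = 312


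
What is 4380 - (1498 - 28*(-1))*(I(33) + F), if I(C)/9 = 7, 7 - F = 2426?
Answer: 3599636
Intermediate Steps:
F = -2419 (F = 7 - 1*2426 = 7 - 2426 = -2419)
I(C) = 63 (I(C) = 9*7 = 63)
4380 - (1498 - 28*(-1))*(I(33) + F) = 4380 - (1498 - 28*(-1))*(63 - 2419) = 4380 - (1498 + 28)*(-2356) = 4380 - 1526*(-2356) = 4380 - 1*(-3595256) = 4380 + 3595256 = 3599636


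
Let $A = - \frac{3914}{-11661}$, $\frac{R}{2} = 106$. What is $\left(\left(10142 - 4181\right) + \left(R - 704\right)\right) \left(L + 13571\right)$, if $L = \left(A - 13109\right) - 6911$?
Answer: $- \frac{137085726125}{3887} \approx -3.5268 \cdot 10^{7}$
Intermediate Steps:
$R = 212$ ($R = 2 \cdot 106 = 212$)
$A = \frac{3914}{11661}$ ($A = \left(-3914\right) \left(- \frac{1}{11661}\right) = \frac{3914}{11661} \approx 0.33565$)
$L = - \frac{233449306}{11661}$ ($L = \left(\frac{3914}{11661} - 13109\right) - 6911 = - \frac{152860135}{11661} - 6911 = - \frac{233449306}{11661} \approx -20020.0$)
$\left(\left(10142 - 4181\right) + \left(R - 704\right)\right) \left(L + 13571\right) = \left(\left(10142 - 4181\right) + \left(212 - 704\right)\right) \left(- \frac{233449306}{11661} + 13571\right) = \left(5961 + \left(212 - 704\right)\right) \left(- \frac{75197875}{11661}\right) = \left(5961 - 492\right) \left(- \frac{75197875}{11661}\right) = 5469 \left(- \frac{75197875}{11661}\right) = - \frac{137085726125}{3887}$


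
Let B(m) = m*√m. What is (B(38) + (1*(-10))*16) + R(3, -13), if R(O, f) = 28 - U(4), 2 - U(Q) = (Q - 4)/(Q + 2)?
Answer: -134 + 38*√38 ≈ 100.25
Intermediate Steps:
U(Q) = 2 - (-4 + Q)/(2 + Q) (U(Q) = 2 - (Q - 4)/(Q + 2) = 2 - (-4 + Q)/(2 + Q))
R(O, f) = 26 (R(O, f) = 28 - (8 + 4)/(2 + 4) = 28 - 12/6 = 28 - 1*2 = 28 - 2 = 26)
B(m) = m^(3/2)
(B(38) + (1*(-10))*16) + R(3, -13) = (38^(3/2) + (1*(-10))*16) + 26 = (38*√38 - 10*16) + 26 = (38*√38 - 160) + 26 = (-160 + 38*√38) + 26 = -134 + 38*√38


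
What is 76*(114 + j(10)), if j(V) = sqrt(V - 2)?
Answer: 8664 + 152*sqrt(2) ≈ 8879.0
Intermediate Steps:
j(V) = sqrt(-2 + V)
76*(114 + j(10)) = 76*(114 + sqrt(-2 + 10)) = 76*(114 + sqrt(8)) = 76*(114 + 2*sqrt(2)) = 8664 + 152*sqrt(2)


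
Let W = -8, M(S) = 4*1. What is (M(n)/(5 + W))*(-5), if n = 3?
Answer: 20/3 ≈ 6.6667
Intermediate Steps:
M(S) = 4
(M(n)/(5 + W))*(-5) = (4/(5 - 8))*(-5) = (4/(-3))*(-5) = (4*(-1/3))*(-5) = -4/3*(-5) = 20/3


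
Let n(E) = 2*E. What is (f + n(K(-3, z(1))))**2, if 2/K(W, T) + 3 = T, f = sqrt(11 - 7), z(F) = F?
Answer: 0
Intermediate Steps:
f = 2 (f = sqrt(4) = 2)
K(W, T) = 2/(-3 + T)
(f + n(K(-3, z(1))))**2 = (2 + 2*(2/(-3 + 1)))**2 = (2 + 2*(2/(-2)))**2 = (2 + 2*(2*(-1/2)))**2 = (2 + 2*(-1))**2 = (2 - 2)**2 = 0**2 = 0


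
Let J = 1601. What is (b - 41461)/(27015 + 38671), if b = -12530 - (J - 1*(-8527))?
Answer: -64119/65686 ≈ -0.97614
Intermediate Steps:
b = -22658 (b = -12530 - (1601 - 1*(-8527)) = -12530 - (1601 + 8527) = -12530 - 1*10128 = -12530 - 10128 = -22658)
(b - 41461)/(27015 + 38671) = (-22658 - 41461)/(27015 + 38671) = -64119/65686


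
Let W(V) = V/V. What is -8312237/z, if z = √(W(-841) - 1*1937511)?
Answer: 8312237*I*√1937510/1937510 ≈ 5971.7*I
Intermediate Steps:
W(V) = 1
z = I*√1937510 (z = √(1 - 1*1937511) = √(1 - 1937511) = √(-1937510) = I*√1937510 ≈ 1391.9*I)
-8312237/z = -8312237*(-I*√1937510/1937510) = -(-8312237)*I*√1937510/1937510 = 8312237*I*√1937510/1937510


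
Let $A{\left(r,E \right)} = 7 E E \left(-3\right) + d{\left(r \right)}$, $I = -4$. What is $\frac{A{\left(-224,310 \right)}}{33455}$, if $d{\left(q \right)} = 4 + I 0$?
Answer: $- \frac{2018096}{33455} \approx -60.323$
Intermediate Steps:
$d{\left(q \right)} = 4$ ($d{\left(q \right)} = 4 - 0 = 4 + 0 = 4$)
$A{\left(r,E \right)} = 4 - 21 E^{2}$ ($A{\left(r,E \right)} = 7 E E \left(-3\right) + 4 = 7 E^{2} \left(-3\right) + 4 = 7 \left(- 3 E^{2}\right) + 4 = - 21 E^{2} + 4 = 4 - 21 E^{2}$)
$\frac{A{\left(-224,310 \right)}}{33455} = \frac{4 - 21 \cdot 310^{2}}{33455} = \left(4 - 2018100\right) \frac{1}{33455} = \left(-2018096\right) \frac{1}{33455} = - \frac{2018096}{33455}$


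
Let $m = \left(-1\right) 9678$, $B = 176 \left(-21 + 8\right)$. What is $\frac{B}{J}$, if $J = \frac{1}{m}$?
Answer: $22143264$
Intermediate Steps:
$B = -2288$ ($B = 176 \left(-13\right) = -2288$)
$m = -9678$
$J = - \frac{1}{9678}$ ($J = \frac{1}{-9678} = - \frac{1}{9678} \approx -0.00010333$)
$\frac{B}{J} = - \frac{2288}{- \frac{1}{9678}} = \left(-2288\right) \left(-9678\right) = 22143264$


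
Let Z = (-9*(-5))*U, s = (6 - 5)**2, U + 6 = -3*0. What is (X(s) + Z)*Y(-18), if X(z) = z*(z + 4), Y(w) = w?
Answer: 4770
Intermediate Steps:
U = -6 (U = -6 - 3*0 = -6 + 0 = -6)
s = 1 (s = 1**2 = 1)
X(z) = z*(4 + z)
Z = -270 (Z = -9*(-5)*(-6) = 45*(-6) = -270)
(X(s) + Z)*Y(-18) = (1*(4 + 1) - 270)*(-18) = (1*5 - 270)*(-18) = (5 - 270)*(-18) = -265*(-18) = 4770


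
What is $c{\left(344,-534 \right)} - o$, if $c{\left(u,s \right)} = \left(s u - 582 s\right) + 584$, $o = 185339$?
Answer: $-57663$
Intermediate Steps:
$c{\left(u,s \right)} = 584 - 582 s + s u$ ($c{\left(u,s \right)} = \left(- 582 s + s u\right) + 584 = 584 - 582 s + s u$)
$c{\left(344,-534 \right)} - o = \left(584 - -310788 - 183696\right) - 185339 = \left(584 + 310788 - 183696\right) - 185339 = 127676 - 185339 = -57663$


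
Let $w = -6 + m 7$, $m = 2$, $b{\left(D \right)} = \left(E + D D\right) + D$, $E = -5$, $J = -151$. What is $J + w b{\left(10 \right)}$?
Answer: $689$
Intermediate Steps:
$b{\left(D \right)} = -5 + D + D^{2}$ ($b{\left(D \right)} = \left(-5 + D D\right) + D = \left(-5 + D^{2}\right) + D = -5 + D + D^{2}$)
$w = 8$ ($w = -6 + 2 \cdot 7 = -6 + 14 = 8$)
$J + w b{\left(10 \right)} = -151 + 8 \left(-5 + 10 + 10^{2}\right) = -151 + 8 \left(-5 + 10 + 100\right) = -151 + 8 \cdot 105 = -151 + 840 = 689$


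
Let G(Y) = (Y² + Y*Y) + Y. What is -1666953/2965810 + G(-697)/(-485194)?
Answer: -22490017103/8774348885 ≈ -2.5632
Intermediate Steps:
G(Y) = Y + 2*Y² (G(Y) = (Y² + Y²) + Y = 2*Y² + Y = Y + 2*Y²)
-1666953/2965810 + G(-697)/(-485194) = -1666953/2965810 - 697*(1 + 2*(-697))/(-485194) = -1666953*1/2965810 - 697*(1 - 1394)*(-1/485194) = -1666953/2965810 - 697*(-1393)*(-1/485194) = -1666953/2965810 + 970921*(-1/485194) = -1666953/2965810 - 23681/11834 = -22490017103/8774348885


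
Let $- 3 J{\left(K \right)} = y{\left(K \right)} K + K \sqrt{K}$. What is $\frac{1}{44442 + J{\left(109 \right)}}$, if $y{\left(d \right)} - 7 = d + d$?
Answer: $\frac{326403}{11836362572} + \frac{327 \sqrt{109}}{11836362572} \approx 2.7865 \cdot 10^{-5}$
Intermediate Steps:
$y{\left(d \right)} = 7 + 2 d$ ($y{\left(d \right)} = 7 + \left(d + d\right) = 7 + 2 d$)
$J{\left(K \right)} = - \frac{K^{\frac{3}{2}}}{3} - \frac{K \left(7 + 2 K\right)}{3}$ ($J{\left(K \right)} = - \frac{\left(7 + 2 K\right) K + K \sqrt{K}}{3} = - \frac{K \left(7 + 2 K\right) + K^{\frac{3}{2}}}{3} = - \frac{K^{\frac{3}{2}} + K \left(7 + 2 K\right)}{3} = - \frac{K^{\frac{3}{2}}}{3} - \frac{K \left(7 + 2 K\right)}{3}$)
$\frac{1}{44442 + J{\left(109 \right)}} = \frac{1}{44442 - \left(\frac{109 \sqrt{109}}{3} + \frac{109 \left(7 + 2 \cdot 109\right)}{3}\right)} = \frac{1}{44442 - \left(\frac{109 \left(7 + 218\right)}{3} + \frac{1}{3} \cdot 109 \sqrt{109}\right)} = \frac{1}{44442 - \left(8175 + \frac{109 \sqrt{109}}{3}\right)} = \frac{1}{36267 - \frac{109 \sqrt{109}}{3}}$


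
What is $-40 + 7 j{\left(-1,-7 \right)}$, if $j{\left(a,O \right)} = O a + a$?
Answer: $2$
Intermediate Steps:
$j{\left(a,O \right)} = a + O a$
$-40 + 7 j{\left(-1,-7 \right)} = -40 + 7 \left(- (1 - 7)\right) = -40 + 7 \left(\left(-1\right) \left(-6\right)\right) = -40 + 7 \cdot 6 = -40 + 42 = 2$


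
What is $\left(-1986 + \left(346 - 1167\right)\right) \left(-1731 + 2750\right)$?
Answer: $-2860333$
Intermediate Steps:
$\left(-1986 + \left(346 - 1167\right)\right) \left(-1731 + 2750\right) = \left(-1986 + \left(346 - 1167\right)\right) 1019 = \left(-1986 - 821\right) 1019 = \left(-2807\right) 1019 = -2860333$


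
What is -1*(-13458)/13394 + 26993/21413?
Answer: 324860198/143402861 ≈ 2.2654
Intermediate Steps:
-1*(-13458)/13394 + 26993/21413 = 13458*(1/13394) + 26993*(1/21413) = 6729/6697 + 26993/21413 = 324860198/143402861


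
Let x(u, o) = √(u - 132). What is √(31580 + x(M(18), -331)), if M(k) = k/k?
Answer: √(31580 + I*√131) ≈ 177.71 + 0.0322*I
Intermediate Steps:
M(k) = 1
x(u, o) = √(-132 + u)
√(31580 + x(M(18), -331)) = √(31580 + √(-132 + 1)) = √(31580 + √(-131)) = √(31580 + I*√131)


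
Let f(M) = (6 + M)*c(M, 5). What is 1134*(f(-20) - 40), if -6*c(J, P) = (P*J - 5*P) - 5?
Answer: -389340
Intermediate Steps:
c(J, P) = ⅚ + 5*P/6 - J*P/6 (c(J, P) = -((P*J - 5*P) - 5)/6 = -((J*P - 5*P) - 5)/6 = -((-5*P + J*P) - 5)/6 = -(-5 - 5*P + J*P)/6 = ⅚ + 5*P/6 - J*P/6)
f(M) = (5 - 5*M/6)*(6 + M) (f(M) = (6 + M)*(⅚ + (⅚)*5 - ⅙*M*5) = (6 + M)*(⅚ + 25/6 - 5*M/6) = (6 + M)*(5 - 5*M/6) = (5 - 5*M/6)*(6 + M))
1134*(f(-20) - 40) = 1134*((30 - ⅚*(-20)²) - 40) = 1134*((30 - ⅚*400) - 40) = 1134*((30 - 1000/3) - 40) = 1134*(-910/3 - 40) = 1134*(-1030/3) = -389340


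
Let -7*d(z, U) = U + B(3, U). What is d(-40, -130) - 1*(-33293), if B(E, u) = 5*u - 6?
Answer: 233837/7 ≈ 33405.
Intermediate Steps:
B(E, u) = -6 + 5*u
d(z, U) = 6/7 - 6*U/7 (d(z, U) = -(U + (-6 + 5*U))/7 = -(-6 + 6*U)/7 = 6/7 - 6*U/7)
d(-40, -130) - 1*(-33293) = (6/7 - 6/7*(-130)) - 1*(-33293) = (6/7 + 780/7) + 33293 = 786/7 + 33293 = 233837/7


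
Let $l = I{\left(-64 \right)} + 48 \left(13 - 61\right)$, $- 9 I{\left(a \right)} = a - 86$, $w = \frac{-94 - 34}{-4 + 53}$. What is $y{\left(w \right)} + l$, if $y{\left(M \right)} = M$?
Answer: $- \frac{336622}{147} \approx -2289.9$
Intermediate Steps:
$w = - \frac{128}{49} \approx -2.6122$
$I{\left(a \right)} = \frac{86}{9} - \frac{a}{9}$ ($I{\left(a \right)} = - \frac{a - 86}{9} = - \frac{-86 + a}{9} = \frac{86}{9} - \frac{a}{9}$)
$l = - \frac{6862}{3}$ ($l = \left(\frac{86}{9} - - \frac{64}{9}\right) + 48 \left(13 - 61\right) = \left(\frac{86}{9} + \frac{64}{9}\right) + 48 \left(-48\right) = \frac{50}{3} - 2304 = - \frac{6862}{3} \approx -2287.3$)
$y{\left(w \right)} + l = - \frac{128}{49} - \frac{6862}{3} = - \frac{336622}{147}$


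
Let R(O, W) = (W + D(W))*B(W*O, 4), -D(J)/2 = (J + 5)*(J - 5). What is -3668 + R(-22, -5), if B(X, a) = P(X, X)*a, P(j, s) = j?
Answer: -5868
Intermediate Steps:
D(J) = -2*(-5 + J)*(5 + J) (D(J) = -2*(J + 5)*(J - 5) = -2*(5 + J)*(-5 + J) = -2*(-5 + J)*(5 + J))
B(X, a) = X*a
R(O, W) = 4*O*W*(50 + W - 2*W²) (R(O, W) = (W + (50 - 2*W²))*((W*O)*4) = (50 + W - 2*W²)*((O*W)*4) = (50 + W - 2*W²)*(4*O*W) = 4*O*W*(50 + W - 2*W²))
-3668 + R(-22, -5) = -3668 + 4*(-22)*(-5)*(50 - 5 - 2*(-5)²) = -3668 + 4*(-22)*(-5)*(50 - 5 - 2*25) = -3668 + 4*(-22)*(-5)*(50 - 5 - 50) = -3668 + 4*(-22)*(-5)*(-5) = -3668 - 2200 = -5868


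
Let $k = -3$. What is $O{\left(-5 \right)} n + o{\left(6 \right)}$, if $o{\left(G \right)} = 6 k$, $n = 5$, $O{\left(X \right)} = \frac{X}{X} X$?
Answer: $-43$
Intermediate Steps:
$O{\left(X \right)} = X$ ($O{\left(X \right)} = 1 X = X$)
$o{\left(G \right)} = -18$ ($o{\left(G \right)} = 6 \left(-3\right) = -18$)
$O{\left(-5 \right)} n + o{\left(6 \right)} = \left(-5\right) 5 - 18 = -25 - 18 = -43$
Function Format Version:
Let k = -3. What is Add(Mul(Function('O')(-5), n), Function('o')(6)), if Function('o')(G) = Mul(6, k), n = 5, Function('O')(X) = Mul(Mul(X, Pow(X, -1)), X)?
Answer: -43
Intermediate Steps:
Function('O')(X) = X (Function('O')(X) = Mul(1, X) = X)
Function('o')(G) = -18 (Function('o')(G) = Mul(6, -3) = -18)
Add(Mul(Function('O')(-5), n), Function('o')(6)) = Add(Mul(-5, 5), -18) = Add(-25, -18) = -43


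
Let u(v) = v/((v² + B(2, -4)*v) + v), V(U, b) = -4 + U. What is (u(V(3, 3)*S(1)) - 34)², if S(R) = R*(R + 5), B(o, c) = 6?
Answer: 1089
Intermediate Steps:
S(R) = R*(5 + R)
u(v) = v/(v² + 7*v) (u(v) = v/((v² + 6*v) + v) = v/(v² + 7*v))
(u(V(3, 3)*S(1)) - 34)² = (1/(7 + (-4 + 3)*(1*(5 + 1))) - 34)² = (1/(7 - 6) - 34)² = (1/1 - 34)² = (1 - 34)² = (-33)² = 1089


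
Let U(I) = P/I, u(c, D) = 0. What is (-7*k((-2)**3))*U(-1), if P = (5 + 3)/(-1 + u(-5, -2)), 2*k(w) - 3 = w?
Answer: 140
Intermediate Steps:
k(w) = 3/2 + w/2
P = -8 (P = (5 + 3)/(-1 + 0) = 8/(-1) = 8*(-1) = -8)
U(I) = -8/I
(-7*k((-2)**3))*U(-1) = (-7*(3/2 + (1/2)*(-2)**3))*(-8/(-1)) = (-7*(3/2 + (1/2)*(-8)))*(-8*(-1)) = -7*(3/2 - 4)*8 = -7*(-5/2)*8 = (35/2)*8 = 140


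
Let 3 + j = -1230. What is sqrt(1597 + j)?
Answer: 2*sqrt(91) ≈ 19.079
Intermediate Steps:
j = -1233 (j = -3 - 1230 = -1233)
sqrt(1597 + j) = sqrt(1597 - 1233) = sqrt(364) = 2*sqrt(91)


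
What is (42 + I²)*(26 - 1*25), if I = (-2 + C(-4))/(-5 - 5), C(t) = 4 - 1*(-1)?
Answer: 4209/100 ≈ 42.090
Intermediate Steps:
C(t) = 5 (C(t) = 4 + 1 = 5)
I = -3/10 (I = (-2 + 5)/(-5 - 5) = 3/(-10) = 3*(-⅒) = -3/10 ≈ -0.30000)
(42 + I²)*(26 - 1*25) = (42 + (-3/10)²)*(26 - 1*25) = (42 + 9/100)*(26 - 25) = (4209/100)*1 = 4209/100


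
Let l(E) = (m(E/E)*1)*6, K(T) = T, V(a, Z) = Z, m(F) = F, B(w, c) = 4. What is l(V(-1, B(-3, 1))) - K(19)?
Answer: -13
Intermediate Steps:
l(E) = 6 (l(E) = ((E/E)*1)*6 = (1*1)*6 = 1*6 = 6)
l(V(-1, B(-3, 1))) - K(19) = 6 - 1*19 = 6 - 19 = -13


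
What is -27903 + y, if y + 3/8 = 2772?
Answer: -201051/8 ≈ -25131.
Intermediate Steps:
y = 22173/8 (y = -3/8 + 2772 = 22173/8 ≈ 2771.6)
-27903 + y = -27903 + 22173/8 = -201051/8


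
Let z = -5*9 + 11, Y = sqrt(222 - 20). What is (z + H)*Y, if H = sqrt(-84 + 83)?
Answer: sqrt(202)*(-34 + I) ≈ -483.23 + 14.213*I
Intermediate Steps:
Y = sqrt(202) ≈ 14.213
z = -34 (z = -45 + 11 = -34)
H = I (H = sqrt(-1) = I ≈ 1.0*I)
(z + H)*Y = (-34 + I)*sqrt(202) = sqrt(202)*(-34 + I)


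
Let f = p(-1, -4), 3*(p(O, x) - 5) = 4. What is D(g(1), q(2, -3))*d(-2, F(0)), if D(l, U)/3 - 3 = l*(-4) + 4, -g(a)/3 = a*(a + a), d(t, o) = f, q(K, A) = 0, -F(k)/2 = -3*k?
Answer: 589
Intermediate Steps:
F(k) = 6*k (F(k) = -(-6)*k = 6*k)
p(O, x) = 19/3 (p(O, x) = 5 + (⅓)*4 = 5 + 4/3 = 19/3)
f = 19/3 ≈ 6.3333
d(t, o) = 19/3
g(a) = -6*a² (g(a) = -3*a*(a + a) = -3*a*2*a = -6*a²)
D(l, U) = 21 - 12*l (D(l, U) = 9 + 3*(l*(-4) + 4) = 9 + 3*(-4*l + 4) = 9 + 3*(4 - 4*l) = 9 + (12 - 12*l) = 21 - 12*l)
D(g(1), q(2, -3))*d(-2, F(0)) = (21 - (-72)*1²)*(19/3) = (21 - (-72))*(19/3) = (21 - 12*(-6))*(19/3) = (21 + 72)*(19/3) = 93*(19/3) = 589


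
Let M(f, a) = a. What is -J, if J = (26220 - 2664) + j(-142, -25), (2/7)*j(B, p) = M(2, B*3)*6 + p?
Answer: -29045/2 ≈ -14523.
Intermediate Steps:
j(B, p) = 63*B + 7*p/2 (j(B, p) = 7*((B*3)*6 + p)/2 = 7*((3*B)*6 + p)/2 = 7*(18*B + p)/2 = 7*(p + 18*B)/2 = 63*B + 7*p/2)
J = 29045/2 (J = (26220 - 2664) + (63*(-142) + (7/2)*(-25)) = 23556 + (-8946 - 175/2) = 23556 - 18067/2 = 29045/2 ≈ 14523.)
-J = -1*29045/2 = -29045/2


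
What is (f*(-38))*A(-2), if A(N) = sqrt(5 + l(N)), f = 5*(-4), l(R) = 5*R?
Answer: 760*I*sqrt(5) ≈ 1699.4*I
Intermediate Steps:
f = -20
A(N) = sqrt(5 + 5*N)
(f*(-38))*A(-2) = (-20*(-38))*sqrt(5 + 5*(-2)) = 760*sqrt(5 - 10) = 760*sqrt(-5) = 760*(I*sqrt(5)) = 760*I*sqrt(5)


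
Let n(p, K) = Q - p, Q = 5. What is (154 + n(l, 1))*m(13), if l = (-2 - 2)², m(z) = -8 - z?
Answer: -3003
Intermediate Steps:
l = 16 (l = (-4)² = 16)
n(p, K) = 5 - p
(154 + n(l, 1))*m(13) = (154 + (5 - 1*16))*(-8 - 1*13) = (154 + (5 - 16))*(-8 - 13) = (154 - 11)*(-21) = 143*(-21) = -3003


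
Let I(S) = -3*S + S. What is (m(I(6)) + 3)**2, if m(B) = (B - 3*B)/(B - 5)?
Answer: 729/289 ≈ 2.5225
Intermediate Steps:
I(S) = -2*S
m(B) = -2*B/(-5 + B) (m(B) = (-2*B)/(-5 + B) = -2*B/(-5 + B))
(m(I(6)) + 3)**2 = (-2*(-2*6)/(-5 - 2*6) + 3)**2 = (-2*(-12)/(-5 - 12) + 3)**2 = (-2*(-12)/(-17) + 3)**2 = (-2*(-12)*(-1/17) + 3)**2 = (-24/17 + 3)**2 = (27/17)**2 = 729/289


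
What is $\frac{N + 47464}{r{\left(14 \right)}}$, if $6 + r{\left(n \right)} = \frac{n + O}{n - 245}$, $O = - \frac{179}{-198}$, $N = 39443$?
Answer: $- \frac{3974952366}{277379} \approx -14330.0$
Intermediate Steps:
$O = \frac{179}{198}$ ($O = \left(-179\right) \left(- \frac{1}{198}\right) = \frac{179}{198} \approx 0.90404$)
$r{\left(n \right)} = -6 + \frac{\frac{179}{198} + n}{-245 + n}$ ($r{\left(n \right)} = -6 + \frac{n + \frac{179}{198}}{n - 245} = -6 + \frac{\frac{179}{198} + n}{-245 + n}$)
$\frac{N + 47464}{r{\left(14 \right)}} = \frac{39443 + 47464}{\frac{1}{198} \frac{1}{-245 + 14} \left(291239 - 13860\right)} = \frac{86907}{\frac{1}{198} \frac{1}{-231} \left(291239 - 13860\right)} = \frac{86907}{\frac{1}{198} \left(- \frac{1}{231}\right) 277379} = \frac{86907}{- \frac{277379}{45738}} = 86907 \left(- \frac{45738}{277379}\right) = - \frac{3974952366}{277379}$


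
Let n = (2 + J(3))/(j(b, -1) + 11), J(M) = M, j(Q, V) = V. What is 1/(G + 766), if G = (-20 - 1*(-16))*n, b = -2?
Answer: 1/764 ≈ 0.0013089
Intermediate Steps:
n = 1/2 (n = (2 + 3)/(-1 + 11) = 5/10 = 5*(1/10) = 1/2 ≈ 0.50000)
G = -2 (G = (-20 - 1*(-16))*(1/2) = (-20 + 16)*(1/2) = -4*1/2 = -2)
1/(G + 766) = 1/(-2 + 766) = 1/764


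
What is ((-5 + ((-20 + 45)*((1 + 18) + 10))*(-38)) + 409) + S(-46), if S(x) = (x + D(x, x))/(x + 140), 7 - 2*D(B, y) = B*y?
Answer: -5105649/188 ≈ -27158.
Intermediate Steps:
D(B, y) = 7/2 - B*y/2
S(x) = (7/2 + x - x²/2)/(140 + x) (S(x) = (x + (7/2 - x*x/2))/(x + 140) = (x + (7/2 - x²/2))/(140 + x) = (7/2 + x - x²/2)/(140 + x))
((-5 + ((-20 + 45)*((1 + 18) + 10))*(-38)) + 409) + S(-46) = ((-5 + ((-20 + 45)*((1 + 18) + 10))*(-38)) + 409) + (7 - 1*(-46)² + 2*(-46))/(2*(140 - 46)) = ((-5 + (25*(19 + 10))*(-38)) + 409) + (½)*(7 - 1*2116 - 92)/94 = ((-5 + (25*29)*(-38)) + 409) + (½)*(1/94)*(7 - 2116 - 92) = ((-5 + 725*(-38)) + 409) + (½)*(1/94)*(-2201) = ((-5 - 27550) + 409) - 2201/188 = (-27555 + 409) - 2201/188 = -27146 - 2201/188 = -5105649/188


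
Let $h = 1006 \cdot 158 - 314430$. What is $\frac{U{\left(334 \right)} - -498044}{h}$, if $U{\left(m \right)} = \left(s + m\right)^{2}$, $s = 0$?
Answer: $- \frac{304800}{77741} \approx -3.9207$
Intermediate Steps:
$U{\left(m \right)} = m^{2}$ ($U{\left(m \right)} = \left(0 + m\right)^{2} = m^{2}$)
$h = -155482$ ($h = 158948 - 314430 = -155482$)
$\frac{U{\left(334 \right)} - -498044}{h} = \frac{334^{2} - -498044}{-155482} = \left(111556 + 498044\right) \left(- \frac{1}{155482}\right) = 609600 \left(- \frac{1}{155482}\right) = - \frac{304800}{77741}$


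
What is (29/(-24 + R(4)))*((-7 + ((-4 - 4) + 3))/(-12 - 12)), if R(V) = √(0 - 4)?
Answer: -⅗ - I/20 ≈ -0.6 - 0.05*I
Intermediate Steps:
R(V) = 2*I (R(V) = √(-4) = 2*I)
(29/(-24 + R(4)))*((-7 + ((-4 - 4) + 3))/(-12 - 12)) = (29/(-24 + 2*I))*((-7 + ((-4 - 4) + 3))/(-12 - 12)) = (((-24 - 2*I)/580)*29)*((-7 + (-8 + 3))/(-24)) = ((-24 - 2*I)/20)*((-7 - 5)*(-1/24)) = ((-24 - 2*I)/20)*(-12*(-1/24)) = ((-24 - 2*I)/20)*(½) = (-24 - 2*I)/40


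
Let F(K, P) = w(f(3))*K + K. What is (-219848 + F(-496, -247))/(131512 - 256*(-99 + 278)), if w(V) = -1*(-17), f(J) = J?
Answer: -28597/10711 ≈ -2.6699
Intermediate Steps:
w(V) = 17
F(K, P) = 18*K (F(K, P) = 17*K + K = 18*K)
(-219848 + F(-496, -247))/(131512 - 256*(-99 + 278)) = (-219848 + 18*(-496))/(131512 - 256*(-99 + 278)) = (-219848 - 8928)/(131512 - 256*179) = -228776/(131512 - 45824) = -228776/85688 = -228776*1/85688 = -28597/10711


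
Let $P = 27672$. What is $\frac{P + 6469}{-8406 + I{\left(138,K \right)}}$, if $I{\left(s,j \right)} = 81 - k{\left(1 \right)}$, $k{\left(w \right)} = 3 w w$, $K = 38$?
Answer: $- \frac{34141}{8328} \approx -4.0995$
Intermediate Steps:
$k{\left(w \right)} = 3 w^{2}$
$I{\left(s,j \right)} = 78$ ($I{\left(s,j \right)} = 81 - 3 \cdot 1^{2} = 81 - 3 \cdot 1 = 81 - 3 = 78$)
$\frac{P + 6469}{-8406 + I{\left(138,K \right)}} = \frac{27672 + 6469}{-8406 + 78} = \frac{34141}{-8328} = 34141 \left(- \frac{1}{8328}\right) = - \frac{34141}{8328}$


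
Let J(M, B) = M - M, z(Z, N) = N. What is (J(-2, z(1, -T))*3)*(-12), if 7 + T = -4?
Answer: 0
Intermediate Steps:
T = -11 (T = -7 - 4 = -11)
J(M, B) = 0
(J(-2, z(1, -T))*3)*(-12) = (0*3)*(-12) = 0*(-12) = 0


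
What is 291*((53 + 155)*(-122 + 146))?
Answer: 1452672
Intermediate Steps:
291*((53 + 155)*(-122 + 146)) = 291*(208*24) = 291*4992 = 1452672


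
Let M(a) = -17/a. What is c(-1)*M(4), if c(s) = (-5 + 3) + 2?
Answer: 0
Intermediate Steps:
c(s) = 0 (c(s) = -2 + 2 = 0)
c(-1)*M(4) = 0*(-17/4) = 0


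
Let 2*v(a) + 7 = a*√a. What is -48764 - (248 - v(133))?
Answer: -98031/2 + 133*√133/2 ≈ -48249.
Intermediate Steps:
v(a) = -7/2 + a^(3/2)/2 (v(a) = -7/2 + (a*√a)/2 = -7/2 + a^(3/2)/2)
-48764 - (248 - v(133)) = -48764 - (248 - (-7/2 + 133^(3/2)/2)) = -48764 - (248 - (-7/2 + (133*√133)/2)) = -48764 - (248 - (-7/2 + 133*√133/2)) = -48764 - (248 + (7/2 - 133*√133/2)) = -48764 - (503/2 - 133*√133/2) = -48764 + (-503/2 + 133*√133/2) = -98031/2 + 133*√133/2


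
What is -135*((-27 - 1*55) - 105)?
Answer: 25245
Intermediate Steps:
-135*((-27 - 1*55) - 105) = -135*((-27 - 55) - 105) = -135*(-82 - 105) = -135*(-187) = 25245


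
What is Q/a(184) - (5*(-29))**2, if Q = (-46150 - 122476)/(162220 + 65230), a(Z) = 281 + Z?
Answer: -1111846762438/52882125 ≈ -21025.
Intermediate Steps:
Q = -84313/113725 (Q = -168626/227450 = -168626*1/227450 = -84313/113725 ≈ -0.74138)
Q/a(184) - (5*(-29))**2 = -84313/(113725*(281 + 184)) - (5*(-29))**2 = -84313/113725/465 - 1*(-145)**2 = -84313/113725*1/465 - 1*21025 = -84313/52882125 - 21025 = -1111846762438/52882125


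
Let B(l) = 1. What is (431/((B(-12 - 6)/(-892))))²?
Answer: 147803340304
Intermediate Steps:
(431/((B(-12 - 6)/(-892))))² = (431/((1/(-892))))² = (431/((1*(-1/892))))² = (431/(-1/892))² = (431*(-892))² = (-384452)² = 147803340304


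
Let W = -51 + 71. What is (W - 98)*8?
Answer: -624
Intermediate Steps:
W = 20
(W - 98)*8 = (20 - 98)*8 = -78*8 = -624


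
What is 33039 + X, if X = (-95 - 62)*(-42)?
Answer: 39633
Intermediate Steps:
X = 6594 (X = -157*(-42) = 6594)
33039 + X = 33039 + 6594 = 39633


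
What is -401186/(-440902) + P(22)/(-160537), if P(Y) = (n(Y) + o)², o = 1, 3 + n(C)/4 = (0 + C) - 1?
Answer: 31027815062/35390542187 ≈ 0.87673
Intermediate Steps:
n(C) = -16 + 4*C (n(C) = -12 + 4*((0 + C) - 1) = -12 + 4*(C - 1) = -12 + 4*(-1 + C) = -12 + (-4 + 4*C) = -16 + 4*C)
P(Y) = (-15 + 4*Y)² (P(Y) = ((-16 + 4*Y) + 1)² = (-15 + 4*Y)²)
-401186/(-440902) + P(22)/(-160537) = -401186/(-440902) + (-15 + 4*22)²/(-160537) = -401186*(-1/440902) + (-15 + 88)²*(-1/160537) = 200593/220451 + 73²*(-1/160537) = 200593/220451 + 5329*(-1/160537) = 200593/220451 - 5329/160537 = 31027815062/35390542187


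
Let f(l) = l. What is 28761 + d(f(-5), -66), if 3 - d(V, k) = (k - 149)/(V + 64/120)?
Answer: 1923963/67 ≈ 28716.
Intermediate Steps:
d(V, k) = 3 - (-149 + k)/(8/15 + V) (d(V, k) = 3 - (k - 149)/(V + 64/120) = 3 - (-149 + k)/(V + 64*(1/120)) = 3 - (-149 + k)/(V + 8/15) = 3 - (-149 + k)/(8/15 + V))
28761 + d(f(-5), -66) = 28761 + 3*(753 - 5*(-66) + 15*(-5))/(8 + 15*(-5)) = 28761 + 3*(753 + 330 - 75)/(8 - 75) = 28761 + 3*1008/(-67) = 28761 + 3*(-1/67)*1008 = 28761 - 3024/67 = 1923963/67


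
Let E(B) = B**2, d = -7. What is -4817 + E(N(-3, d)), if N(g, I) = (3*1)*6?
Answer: -4493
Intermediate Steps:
N(g, I) = 18 (N(g, I) = 3*6 = 18)
-4817 + E(N(-3, d)) = -4817 + 18**2 = -4817 + 324 = -4493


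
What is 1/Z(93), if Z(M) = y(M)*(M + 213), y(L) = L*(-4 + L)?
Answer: 1/2532762 ≈ 3.9483e-7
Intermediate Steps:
Z(M) = M*(-4 + M)*(213 + M) (Z(M) = (M*(-4 + M))*(M + 213) = (M*(-4 + M))*(213 + M) = M*(-4 + M)*(213 + M))
1/Z(93) = 1/(93*(-4 + 93)*(213 + 93)) = 1/(93*89*306) = 1/2532762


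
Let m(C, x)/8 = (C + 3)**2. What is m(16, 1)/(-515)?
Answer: -2888/515 ≈ -5.6078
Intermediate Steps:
m(C, x) = 8*(3 + C)**2 (m(C, x) = 8*(C + 3)**2 = 8*(3 + C)**2)
m(16, 1)/(-515) = (8*(3 + 16)**2)/(-515) = (8*19**2)*(-1/515) = (8*361)*(-1/515) = 2888*(-1/515) = -2888/515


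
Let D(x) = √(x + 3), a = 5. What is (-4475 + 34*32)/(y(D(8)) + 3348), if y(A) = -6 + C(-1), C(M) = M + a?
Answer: -3387/3346 ≈ -1.0123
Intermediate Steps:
C(M) = 5 + M (C(M) = M + 5 = 5 + M)
D(x) = √(3 + x)
y(A) = -2 (y(A) = -6 + (5 - 1) = -6 + 4 = -2)
(-4475 + 34*32)/(y(D(8)) + 3348) = (-4475 + 34*32)/(-2 + 3348) = (-4475 + 1088)/3346 = -3387*1/3346 = -3387/3346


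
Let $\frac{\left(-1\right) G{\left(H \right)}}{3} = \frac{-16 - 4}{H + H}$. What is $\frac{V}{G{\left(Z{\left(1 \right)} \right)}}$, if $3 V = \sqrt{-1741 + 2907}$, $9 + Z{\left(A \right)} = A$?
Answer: $- \frac{4 \sqrt{1166}}{45} \approx -3.0353$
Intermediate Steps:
$Z{\left(A \right)} = -9 + A$
$V = \frac{\sqrt{1166}}{3}$ ($V = \frac{\sqrt{-1741 + 2907}}{3} = \frac{\sqrt{1166}}{3} \approx 11.382$)
$G{\left(H \right)} = \frac{30}{H}$ ($G{\left(H \right)} = - 3 \frac{-16 - 4}{H + H} = - 3 \left(- \frac{20}{2 H}\right) = - 3 \left(- 20 \frac{1}{2 H}\right) = - 3 \left(- \frac{10}{H}\right) = \frac{30}{H}$)
$\frac{V}{G{\left(Z{\left(1 \right)} \right)}} = \frac{\frac{1}{3} \sqrt{1166}}{30 \frac{1}{-9 + 1}} = \frac{\frac{1}{3} \sqrt{1166}}{30 \frac{1}{-8}} = \frac{\frac{1}{3} \sqrt{1166}}{30 \left(- \frac{1}{8}\right)} = \frac{\frac{1}{3} \sqrt{1166}}{- \frac{15}{4}} = \frac{\sqrt{1166}}{3} \left(- \frac{4}{15}\right) = - \frac{4 \sqrt{1166}}{45}$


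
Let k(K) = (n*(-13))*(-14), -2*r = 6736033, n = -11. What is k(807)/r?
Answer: 4004/6736033 ≈ 0.00059441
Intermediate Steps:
r = -6736033/2 (r = -1/2*6736033 = -6736033/2 ≈ -3.3680e+6)
k(K) = -2002 (k(K) = -11*(-13)*(-14) = 143*(-14) = -2002)
k(807)/r = -2002/(-6736033/2) = -2002*(-2/6736033) = 4004/6736033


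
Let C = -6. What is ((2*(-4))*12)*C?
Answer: 576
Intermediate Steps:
((2*(-4))*12)*C = ((2*(-4))*12)*(-6) = -8*12*(-6) = -96*(-6) = 576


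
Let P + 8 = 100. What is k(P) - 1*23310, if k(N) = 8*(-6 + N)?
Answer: -22622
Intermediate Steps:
P = 92 (P = -8 + 100 = 92)
k(N) = -48 + 8*N
k(P) - 1*23310 = (-48 + 8*92) - 1*23310 = (-48 + 736) - 23310 = 688 - 23310 = -22622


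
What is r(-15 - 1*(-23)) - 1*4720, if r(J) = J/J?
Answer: -4719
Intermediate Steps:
r(J) = 1
r(-15 - 1*(-23)) - 1*4720 = 1 - 1*4720 = 1 - 4720 = -4719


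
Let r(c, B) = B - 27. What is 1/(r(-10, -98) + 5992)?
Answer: 1/5867 ≈ 0.00017044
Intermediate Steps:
r(c, B) = -27 + B
1/(r(-10, -98) + 5992) = 1/((-27 - 98) + 5992) = 1/(-125 + 5992) = 1/5867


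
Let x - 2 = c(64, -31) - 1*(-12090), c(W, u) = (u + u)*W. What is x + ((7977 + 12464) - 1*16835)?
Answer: 11730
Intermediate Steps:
c(W, u) = 2*W*u (c(W, u) = (2*u)*W = 2*W*u)
x = 8124 (x = 2 + (2*64*(-31) - 1*(-12090)) = 2 + (-3968 + 12090) = 2 + 8122 = 8124)
x + ((7977 + 12464) - 1*16835) = 8124 + ((7977 + 12464) - 1*16835) = 8124 + (20441 - 16835) = 8124 + 3606 = 11730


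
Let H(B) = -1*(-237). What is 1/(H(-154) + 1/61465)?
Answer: 61465/14567206 ≈ 0.0042194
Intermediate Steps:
H(B) = 237
1/(H(-154) + 1/61465) = 1/(237 + 1/61465) = 1/(14567206/61465) = 61465/14567206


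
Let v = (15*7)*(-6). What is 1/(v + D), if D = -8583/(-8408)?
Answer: -8408/5288457 ≈ -0.0015899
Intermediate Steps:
v = -630 (v = 105*(-6) = -630)
D = 8583/8408 (D = -8583*(-1/8408) = 8583/8408 ≈ 1.0208)
1/(v + D) = 1/(-630 + 8583/8408) = 1/(-5288457/8408) = -8408/5288457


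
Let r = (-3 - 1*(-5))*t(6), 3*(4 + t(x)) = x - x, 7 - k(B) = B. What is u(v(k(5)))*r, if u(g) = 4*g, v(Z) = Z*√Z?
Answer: -64*√2 ≈ -90.510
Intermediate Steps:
k(B) = 7 - B
t(x) = -4 (t(x) = -4 + (x - x)/3 = -4 + (⅓)*0 = -4 + 0 = -4)
v(Z) = Z^(3/2)
r = -8 (r = (-3 - 1*(-5))*(-4) = (-3 + 5)*(-4) = 2*(-4) = -8)
u(v(k(5)))*r = (4*(7 - 1*5)^(3/2))*(-8) = (4*(7 - 5)^(3/2))*(-8) = (4*2^(3/2))*(-8) = (4*(2*√2))*(-8) = (8*√2)*(-8) = -64*√2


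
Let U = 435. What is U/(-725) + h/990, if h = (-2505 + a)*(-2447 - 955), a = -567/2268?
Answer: 172167/20 ≈ 8608.3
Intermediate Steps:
a = -¼ (a = -567*1/2268 = -¼ ≈ -0.25000)
h = 17045721/2 (h = (-2505 - ¼)*(-2447 - 955) = -10021/4*(-3402) = 17045721/2 ≈ 8.5229e+6)
U/(-725) + h/990 = 435/(-725) + (17045721/2)/990 = 435*(-1/725) + (17045721/2)*(1/990) = -⅗ + 172179/20 = 172167/20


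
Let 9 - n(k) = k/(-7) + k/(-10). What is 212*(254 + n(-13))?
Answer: 1928034/35 ≈ 55087.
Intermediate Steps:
n(k) = 9 + 17*k/70 (n(k) = 9 - (k/(-7) + k/(-10)) = 9 - (k*(-1/7) + k*(-1/10)) = 9 - (-k/7 - k/10) = 9 - (-17)*k/70 = 9 + 17*k/70)
212*(254 + n(-13)) = 212*(254 + (9 + (17/70)*(-13))) = 212*(254 + (9 - 221/70)) = 212*(254 + 409/70) = 212*(18189/70) = 1928034/35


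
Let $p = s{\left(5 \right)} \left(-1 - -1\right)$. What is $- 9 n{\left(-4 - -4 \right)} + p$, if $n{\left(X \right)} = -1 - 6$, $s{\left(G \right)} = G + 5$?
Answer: $63$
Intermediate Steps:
$s{\left(G \right)} = 5 + G$
$n{\left(X \right)} = -7$ ($n{\left(X \right)} = -1 - 6 = -7$)
$p = 0$ ($p = \left(5 + 5\right) \left(-1 - -1\right) = 10 \left(-1 + 1\right) = 10 \cdot 0 = 0$)
$- 9 n{\left(-4 - -4 \right)} + p = \left(-9\right) \left(-7\right) + 0 = 63 + 0 = 63$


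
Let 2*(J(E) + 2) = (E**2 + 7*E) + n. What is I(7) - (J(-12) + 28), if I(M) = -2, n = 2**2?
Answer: -60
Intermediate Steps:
n = 4
J(E) = E**2/2 + 7*E/2 (J(E) = -2 + ((E**2 + 7*E) + 4)/2 = -2 + (4 + E**2 + 7*E)/2 = -2 + (2 + E**2/2 + 7*E/2) = E**2/2 + 7*E/2)
I(7) - (J(-12) + 28) = -2 - ((1/2)*(-12)*(7 - 12) + 28) = -2 - ((1/2)*(-12)*(-5) + 28) = -2 - (30 + 28) = -2 - 1*58 = -2 - 58 = -60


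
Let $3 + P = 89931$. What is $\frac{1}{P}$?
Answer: $\frac{1}{89928} \approx 1.112 \cdot 10^{-5}$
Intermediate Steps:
$P = 89928$ ($P = -3 + 89931 = 89928$)
$\frac{1}{P} = \frac{1}{89928}$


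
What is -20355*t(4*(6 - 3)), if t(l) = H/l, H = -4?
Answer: 6785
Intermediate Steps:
t(l) = -4/l
-20355*t(4*(6 - 3)) = -(-81420)/(4*(6 - 3)) = -(-81420)/(4*3) = -(-81420)/12 = -20355*(-⅓) = 6785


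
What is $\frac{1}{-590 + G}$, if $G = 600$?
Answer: $\frac{1}{10} \approx 0.1$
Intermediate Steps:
$\frac{1}{-590 + G} = \frac{1}{-590 + 600} = \frac{1}{10}$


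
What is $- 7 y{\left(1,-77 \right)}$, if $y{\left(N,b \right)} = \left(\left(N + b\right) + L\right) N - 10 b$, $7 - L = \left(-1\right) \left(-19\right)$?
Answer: $-4774$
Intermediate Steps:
$L = -12$ ($L = 7 - \left(-1\right) \left(-19\right) = 7 - 19 = -12$)
$y{\left(N,b \right)} = - 10 b + N \left(-12 + N + b\right)$ ($y{\left(N,b \right)} = \left(\left(N + b\right) - 12\right) N - 10 b = \left(-12 + N + b\right) N - 10 b = N \left(-12 + N + b\right) - 10 b = - 10 b + N \left(-12 + N + b\right)$)
$- 7 y{\left(1,-77 \right)} = - 7 \left(1^{2} - 12 - -770 + 1 \left(-77\right)\right) = - 7 \left(1 - 12 + 770 - 77\right) = \left(-7\right) 682 = -4774$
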